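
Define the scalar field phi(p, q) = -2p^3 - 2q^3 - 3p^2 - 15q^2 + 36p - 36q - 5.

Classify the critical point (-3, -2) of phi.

saddle point

The mixed partial ∂²phi/∂p∂q is 0, so the Hessian at any point is diag(phi_pp, phi_qq) = diag(-6(2p + 1), -6(2q + 5)).
At (-3, -2): H = diag(30, -6).
The eigenvalues have opposite signs, so H is indefinite: a saddle point.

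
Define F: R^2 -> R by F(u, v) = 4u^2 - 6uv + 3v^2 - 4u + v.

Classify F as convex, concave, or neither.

convex

F is quadratic, so its Hessian is the constant matrix H = [[8, -6], [-6, 6]].
det(H) = 12, tr(H) = 14.
det(H) > 0 and tr(H) > 0, so H is positive definite everywhere: convex.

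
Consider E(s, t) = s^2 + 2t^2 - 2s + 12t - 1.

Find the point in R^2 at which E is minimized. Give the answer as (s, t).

(1, -3)

E(s,t) separates as P(s) + Q(t) − 1, so its minimum is min P + min Q − 1.
P'(s) = 2s - 2 vanishes at s ∈ {1}; Q'(t) = 4(t + 3) vanishes at t ∈ {-3}.
Local minima of P (where P''>0): P(1)=-1. Local minima of Q: Q(-3)=-18.
So the global minimum of E is P(1) + Q(-3) − 1 = -1 − 18 − 1 = -20, attained at (1, -3).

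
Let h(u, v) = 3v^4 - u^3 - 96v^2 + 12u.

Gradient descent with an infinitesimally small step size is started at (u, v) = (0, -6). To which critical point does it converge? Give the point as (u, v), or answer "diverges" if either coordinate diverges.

(-2, -4)

h is separable, so gradient descent decouples: u follows -∂h/∂u, v follows -∂h/∂v.
∂h/∂u = -3(u - 2)(u + 2); at u=0 this is 12, so u decreases.
∂h/∂v = 12v(v - 4)(v + 4); at v=-6 this is -1440, so v increases.
u converges to its nearest critical value -2 (a local min of the u-part); v converges to -4. The iterate converges to (-2, -4).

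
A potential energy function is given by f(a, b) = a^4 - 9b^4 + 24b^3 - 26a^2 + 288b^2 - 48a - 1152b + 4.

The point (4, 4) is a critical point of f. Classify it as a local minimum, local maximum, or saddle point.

saddle point

The mixed partial ∂²f/∂a∂b is 0, so the Hessian at any point is diag(f_aa, f_bb) = diag(4(3a^2 - 13), 36(-3b^2 + 4b + 16)).
At (4, 4): H = diag(140, -576).
The eigenvalues have opposite signs, so H is indefinite: a saddle point.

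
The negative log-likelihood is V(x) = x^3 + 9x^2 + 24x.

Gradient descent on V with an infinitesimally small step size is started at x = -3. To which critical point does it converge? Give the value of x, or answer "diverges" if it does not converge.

-2

V'(x) = 3(x + 2)(x + 4), so V'(-3) = -3.
Gradient descent moves in the -V' direction, i.e. x is increasing.
The nearest critical point in that direction is x = -2, where V'' = 6 > 0 (a local minimum). The iterate converges there.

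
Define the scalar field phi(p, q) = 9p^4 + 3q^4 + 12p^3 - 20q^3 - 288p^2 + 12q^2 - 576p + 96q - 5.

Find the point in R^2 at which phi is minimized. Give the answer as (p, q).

phi(p,q) separates as A(p) + B(q) − 5, so its minimum is min A + min B − 5.
A'(p) = 36(p - 4)(p + 1)(p + 4) vanishes at p ∈ {-4, -1, 4}; B'(q) = 12(q - 4)(q - 2)(q + 1) vanishes at q ∈ {-1, 2, 4}.
Local minima of A (where A''>0): A(-4)=-768, A(4)=-3840. Local minima of B: B(-1)=-61, B(4)=64.
So the global minimum of phi is A(4) + B(-1) − 5 = -3840 − 61 − 5 = -3906, attained at (4, -1).

(4, -1)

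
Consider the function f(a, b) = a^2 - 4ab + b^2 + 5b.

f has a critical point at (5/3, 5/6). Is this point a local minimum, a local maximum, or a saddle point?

saddle point

The Hessian of f is constant: H = [[2, -4], [-4, 2]].
det(H) = 2·2 − (-4)² = -12.
Since det(H) < 0, H is indefinite and the critical point is a saddle point.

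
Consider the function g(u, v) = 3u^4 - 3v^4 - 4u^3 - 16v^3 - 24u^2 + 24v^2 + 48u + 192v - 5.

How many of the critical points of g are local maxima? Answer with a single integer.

2

g separates as a function of u plus a function of v, so ∇g=0 decouples.
∂g/∂u = 12(u - 2)(u - 1)(u + 2) = 0 at u ∈ {-2, 1, 2}; ∂g/∂v = -12(v - 2)(v + 2)(v + 4) = 0 at v ∈ {-4, -2, 2}.
The Hessian is diagonal: diag(g_uu, g_vv). Second derivatives: g_uu(-2)=144, g_uu(1)=-36, g_uu(2)=48; g_vv(-4)=-144, g_vv(-2)=96, g_vv(2)=-288.
Local maxima occur where both diagonal entries negative: (1, -4), (1, 2). Count: 2.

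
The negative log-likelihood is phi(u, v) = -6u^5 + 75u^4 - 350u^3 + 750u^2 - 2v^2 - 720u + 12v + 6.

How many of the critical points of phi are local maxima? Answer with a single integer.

phi separates as a function of u plus a function of v, so ∇phi=0 decouples.
∂phi/∂u = -30(u - 4)(u - 3)(u - 2)(u - 1) = 0 at u ∈ {1, 2, 3, 4}; ∂phi/∂v = -4(v - 3) = 0 at v ∈ {3}.
The Hessian is diagonal: diag(phi_uu, phi_vv). Second derivatives: phi_uu(1)=180, phi_uu(2)=-60, phi_uu(3)=60, phi_uu(4)=-180; phi_vv(3)=-4.
Local maxima occur where both diagonal entries negative: (2, 3), (4, 3). Count: 2.

2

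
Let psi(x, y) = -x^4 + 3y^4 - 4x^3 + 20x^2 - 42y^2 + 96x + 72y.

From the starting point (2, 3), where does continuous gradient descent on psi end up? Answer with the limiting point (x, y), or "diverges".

psi is separable, so gradient descent decouples: x follows -∂psi/∂x, y follows -∂psi/∂y.
∂psi/∂x = -4(x - 3)(x + 2)(x + 4); at x=2 this is 96, so x decreases.
∂psi/∂y = 12(y - 2)(y - 1)(y + 3); at y=3 this is 144, so y decreases.
x converges to its nearest critical value -2 (a local min of the x-part); y converges to 2. The iterate converges to (-2, 2).

(-2, 2)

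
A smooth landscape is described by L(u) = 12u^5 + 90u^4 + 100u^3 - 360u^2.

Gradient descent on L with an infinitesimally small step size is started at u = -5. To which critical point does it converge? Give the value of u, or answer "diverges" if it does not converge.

L'(u) = 60u(u - 1)(u + 3)(u + 4), so L'(-5) = 3600.
Gradient descent moves in the -L' direction, i.e. u is decreasing.
There is no critical point below u=-5, and L' keeps the same sign, so the iterate runs off to −∞.

diverges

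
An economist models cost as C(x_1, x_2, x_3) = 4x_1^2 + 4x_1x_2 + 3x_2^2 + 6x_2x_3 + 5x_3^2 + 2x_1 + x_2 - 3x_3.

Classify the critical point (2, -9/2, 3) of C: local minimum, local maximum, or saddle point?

local minimum

The Hessian is constant: H = [[8, 4, 0], [4, 6, 6], [0, 6, 10]].
Leading principal minors: Δ₁ = 8, Δ₂ = 32, Δ₃ = 32.
All leading minors are positive, so H is positive definite: a local minimum.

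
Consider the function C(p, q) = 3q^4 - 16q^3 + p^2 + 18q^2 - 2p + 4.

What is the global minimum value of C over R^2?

-24

C(p,q) separates as A(p) + B(q) + 4, so its minimum is min A + min B + 4.
A'(p) = 2p - 2 vanishes at p ∈ {1}; B'(q) = 12q(q - 3)(q - 1) vanishes at q ∈ {0, 1, 3}.
Local minima of A (where A''>0): A(1)=-1. Local minima of B: B(0)=0, B(3)=-27.
So the global minimum of C is A(1) + B(3) + 4 = -1 − 27 + 4 = -24, attained at (1, 3).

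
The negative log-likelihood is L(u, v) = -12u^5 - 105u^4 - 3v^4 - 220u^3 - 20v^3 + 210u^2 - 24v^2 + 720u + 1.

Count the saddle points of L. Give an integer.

6

L separates as a function of u plus a function of v, so ∇L=0 decouples.
∂L/∂u = -60(u - 1)(u + 1)(u + 3)(u + 4) = 0 at u ∈ {-4, -3, -1, 1}; ∂L/∂v = -12v(v + 1)(v + 4) = 0 at v ∈ {-4, -1, 0}.
The Hessian is diagonal: diag(L_uu, L_vv). Second derivatives: L_uu(-4)=900, L_uu(-3)=-480, L_uu(-1)=720, L_uu(1)=-2400; L_vv(-4)=-144, L_vv(-1)=36, L_vv(0)=-48.
Saddle points occur where the two diagonal entries have opposite signs: (-4, -4), (-4, 0), (-3, -1), (-1, -4), (-1, 0), (1, -1). Count: 6.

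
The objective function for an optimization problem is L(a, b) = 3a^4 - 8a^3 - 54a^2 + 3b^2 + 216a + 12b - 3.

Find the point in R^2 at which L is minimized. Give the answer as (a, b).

(-3, -2)

L(a,b) separates as P(a) + Q(b) − 3, so its minimum is min P + min Q − 3.
P'(a) = 12(a - 3)(a - 2)(a + 3) vanishes at a ∈ {-3, 2, 3}; Q'(b) = 6b + 12 vanishes at b ∈ {-2}.
Local minima of P (where P''>0): P(-3)=-675, P(3)=189. Local minima of Q: Q(-2)=-12.
So the global minimum of L is P(-3) + Q(-2) − 3 = -675 − 12 − 3 = -690, attained at (-3, -2).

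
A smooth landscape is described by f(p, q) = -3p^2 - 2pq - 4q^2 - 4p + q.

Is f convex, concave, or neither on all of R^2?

f is quadratic, so its Hessian is the constant matrix H = [[-6, -2], [-2, -8]].
det(H) = 44, tr(H) = -14.
det(H) > 0 and tr(H) < 0, so H is negative definite everywhere: concave.

concave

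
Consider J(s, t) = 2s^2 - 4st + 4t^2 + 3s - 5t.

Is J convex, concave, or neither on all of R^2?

J is quadratic, so its Hessian is the constant matrix H = [[4, -4], [-4, 8]].
det(H) = 16, tr(H) = 12.
det(H) > 0 and tr(H) > 0, so H is positive definite everywhere: convex.

convex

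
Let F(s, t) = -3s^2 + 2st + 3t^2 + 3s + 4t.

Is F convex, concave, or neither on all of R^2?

neither

F is quadratic, so its Hessian is the constant matrix H = [[-6, 2], [2, 6]].
det(H) = -40, tr(H) = 0.
det(H) < 0, so H is indefinite: neither convex nor concave.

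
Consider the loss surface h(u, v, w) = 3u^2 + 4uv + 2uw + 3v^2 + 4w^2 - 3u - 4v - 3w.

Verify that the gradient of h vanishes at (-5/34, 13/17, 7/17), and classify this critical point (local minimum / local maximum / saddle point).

∇h = (6u + 4v + 2w - 3, 4u + 6v - 4, 2u + 8w - 3); substituting (-5/34, 13/17, 7/17) gives ∇h = (0, 0, 0), so (-5/34, 13/17, 7/17) is indeed a critical point.
The Hessian is constant: H = [[6, 4, 2], [4, 6, 0], [2, 0, 8]].
Leading principal minors: Δ₁ = 6, Δ₂ = 20, Δ₃ = 136.
All leading minors are positive, so H is positive definite: a local minimum.

local minimum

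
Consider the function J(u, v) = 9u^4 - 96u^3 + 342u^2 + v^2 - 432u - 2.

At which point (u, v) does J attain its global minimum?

J(u,v) separates as P(u) + Q(v) − 2, so its minimum is min P + min Q − 2.
P'(u) = 36(u - 4)(u - 3)(u - 1) vanishes at u ∈ {1, 3, 4}; Q'(v) = 2v vanishes at v ∈ {0}.
Local minima of P (where P''>0): P(1)=-177, P(4)=-96. Local minima of Q: Q(0)=0.
So the global minimum of J is P(1) + Q(0) − 2 = -177 + 0 − 2 = -179, attained at (1, 0).

(1, 0)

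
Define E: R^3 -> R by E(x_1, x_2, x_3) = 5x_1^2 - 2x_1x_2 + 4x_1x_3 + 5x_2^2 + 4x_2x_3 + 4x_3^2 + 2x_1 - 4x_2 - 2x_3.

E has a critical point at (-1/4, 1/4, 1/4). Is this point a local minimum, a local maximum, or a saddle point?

local minimum

The Hessian is constant: H = [[10, -2, 4], [-2, 10, 4], [4, 4, 8]].
Leading principal minors: Δ₁ = 10, Δ₂ = 96, Δ₃ = 384.
All leading minors are positive, so H is positive definite: a local minimum.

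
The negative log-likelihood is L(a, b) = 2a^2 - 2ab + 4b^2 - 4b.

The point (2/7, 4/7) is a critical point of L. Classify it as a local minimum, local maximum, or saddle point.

local minimum

The Hessian of L is constant: H = [[4, -2], [-2, 8]].
det(H) = 4·8 − (-2)² = 28.
det(H) > 0 and tr(H) = 12 > 0, so H is positive definite and the point is a local minimum.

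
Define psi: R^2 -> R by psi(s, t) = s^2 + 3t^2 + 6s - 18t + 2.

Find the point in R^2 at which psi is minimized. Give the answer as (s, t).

psi(s,t) separates as P(s) + Q(t) + 2, so its minimum is min P + min Q + 2.
P'(s) = 2s + 6 vanishes at s ∈ {-3}; Q'(t) = 6(t - 3) vanishes at t ∈ {3}.
Local minima of P (where P''>0): P(-3)=-9. Local minima of Q: Q(3)=-27.
So the global minimum of psi is P(-3) + Q(3) + 2 = -9 − 27 + 2 = -34, attained at (-3, 3).

(-3, 3)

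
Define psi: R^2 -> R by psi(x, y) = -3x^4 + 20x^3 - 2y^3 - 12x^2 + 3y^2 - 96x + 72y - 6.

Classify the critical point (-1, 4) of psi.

The mixed partial ∂²psi/∂x∂y is 0, so the Hessian at any point is diag(psi_xx, psi_yy) = diag(12(-3x^2 + 10x - 2), 6(-2y + 1)).
At (-1, 4): H = diag(-180, -42).
Both eigenvalues are negative, so H is negative definite: a local maximum.

local maximum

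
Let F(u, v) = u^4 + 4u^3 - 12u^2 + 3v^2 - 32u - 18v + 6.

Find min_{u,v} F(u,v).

F(u,v) separates as P(u) + Q(v) + 6, so its minimum is min P + min Q + 6.
P'(u) = 4(u - 2)(u + 1)(u + 4) vanishes at u ∈ {-4, -1, 2}; Q'(v) = 6v - 18 vanishes at v ∈ {3}.
Local minima of P (where P''>0): P(-4)=-64, P(2)=-64. Local minima of Q: Q(3)=-27.
So the global minimum of F is P(-4) + Q(3) + 6 = -64 − 27 + 6 = -85, attained at (-4, 3).

-85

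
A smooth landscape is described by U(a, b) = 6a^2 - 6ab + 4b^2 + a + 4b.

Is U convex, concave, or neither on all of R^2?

U is quadratic, so its Hessian is the constant matrix H = [[12, -6], [-6, 8]].
det(H) = 60, tr(H) = 20.
det(H) > 0 and tr(H) > 0, so H is positive definite everywhere: convex.

convex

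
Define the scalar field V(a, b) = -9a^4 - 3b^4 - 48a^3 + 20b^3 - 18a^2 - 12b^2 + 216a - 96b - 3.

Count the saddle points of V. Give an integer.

4

V separates as a function of a plus a function of b, so ∇V=0 decouples.
∂V/∂a = -36(a - 1)(a + 2)(a + 3) = 0 at a ∈ {-3, -2, 1}; ∂V/∂b = -12(b - 4)(b - 2)(b + 1) = 0 at b ∈ {-1, 2, 4}.
The Hessian is diagonal: diag(V_aa, V_bb). Second derivatives: V_aa(-3)=-144, V_aa(-2)=108, V_aa(1)=-432; V_bb(-1)=-180, V_bb(2)=72, V_bb(4)=-120.
Saddle points occur where the two diagonal entries have opposite signs: (-3, 2), (-2, -1), (-2, 4), (1, 2). Count: 4.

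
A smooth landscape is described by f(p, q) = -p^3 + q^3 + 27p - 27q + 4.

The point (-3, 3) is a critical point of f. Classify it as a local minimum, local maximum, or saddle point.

The mixed partial ∂²f/∂p∂q is 0, so the Hessian at any point is diag(f_pp, f_qq) = diag(-6p, 6q).
At (-3, 3): H = diag(18, 18).
Both eigenvalues are positive, so H is positive definite: a local minimum.

local minimum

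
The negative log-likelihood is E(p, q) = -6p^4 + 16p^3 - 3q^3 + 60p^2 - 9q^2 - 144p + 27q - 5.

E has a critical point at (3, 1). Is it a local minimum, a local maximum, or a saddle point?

The mixed partial ∂²E/∂p∂q is 0, so the Hessian at any point is diag(E_pp, E_qq) = diag(24(-3p^2 + 4p + 5), -18(q + 1)).
At (3, 1): H = diag(-240, -36).
Both eigenvalues are negative, so H is negative definite: a local maximum.

local maximum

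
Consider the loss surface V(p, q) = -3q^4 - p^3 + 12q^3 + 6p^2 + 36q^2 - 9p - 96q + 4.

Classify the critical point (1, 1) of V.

local minimum

The mixed partial ∂²V/∂p∂q is 0, so the Hessian at any point is diag(V_pp, V_qq) = diag(6(-p + 2), 36(-q^2 + 2q + 2)).
At (1, 1): H = diag(6, 108).
Both eigenvalues are positive, so H is positive definite: a local minimum.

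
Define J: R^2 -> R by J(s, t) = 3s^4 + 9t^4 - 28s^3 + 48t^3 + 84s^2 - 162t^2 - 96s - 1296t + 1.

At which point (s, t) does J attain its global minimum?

(4, 3)

J(s,t) separates as P(s) + Q(t) + 1, so its minimum is min P + min Q + 1.
P'(s) = 12(s - 4)(s - 2)(s - 1) vanishes at s ∈ {1, 2, 4}; Q'(t) = 36(t - 3)(t + 3)(t + 4) vanishes at t ∈ {-4, -3, 3}.
Local minima of P (where P''>0): P(1)=-37, P(4)=-64. Local minima of Q: Q(-4)=1824, Q(3)=-3321.
So the global minimum of J is P(4) + Q(3) + 1 = -64 − 3321 + 1 = -3384, attained at (4, 3).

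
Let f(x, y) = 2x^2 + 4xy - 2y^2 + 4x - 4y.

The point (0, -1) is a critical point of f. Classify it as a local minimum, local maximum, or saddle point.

saddle point

The Hessian of f is constant: H = [[4, 4], [4, -4]].
det(H) = 4·(-4) − 4² = -32.
Since det(H) < 0, H is indefinite and the critical point is a saddle point.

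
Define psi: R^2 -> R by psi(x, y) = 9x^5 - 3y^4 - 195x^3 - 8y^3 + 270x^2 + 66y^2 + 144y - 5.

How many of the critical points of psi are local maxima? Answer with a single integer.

psi separates as a function of x plus a function of y, so ∇psi=0 decouples.
∂psi/∂x = 45x(x - 3)(x - 1)(x + 4) = 0 at x ∈ {-4, 0, 1, 3}; ∂psi/∂y = -12(y - 3)(y + 1)(y + 4) = 0 at y ∈ {-4, -1, 3}.
The Hessian is diagonal: diag(psi_xx, psi_yy). Second derivatives: psi_xx(-4)=-6300, psi_xx(0)=540, psi_xx(1)=-450, psi_xx(3)=1890; psi_yy(-4)=-252, psi_yy(-1)=144, psi_yy(3)=-336.
Local maxima occur where both diagonal entries negative: (-4, -4), (-4, 3), (1, -4), (1, 3). Count: 4.

4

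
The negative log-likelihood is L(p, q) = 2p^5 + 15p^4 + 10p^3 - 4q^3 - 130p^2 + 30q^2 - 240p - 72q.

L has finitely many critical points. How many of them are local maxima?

L separates as a function of p plus a function of q, so ∇L=0 decouples.
∂L/∂p = 10(p - 2)(p + 1)(p + 3)(p + 4) = 0 at p ∈ {-4, -3, -1, 2}; ∂L/∂q = -12(q - 3)(q - 2) = 0 at q ∈ {2, 3}.
The Hessian is diagonal: diag(L_pp, L_qq). Second derivatives: L_pp(-4)=-180, L_pp(-3)=100, L_pp(-1)=-180, L_pp(2)=900; L_qq(2)=12, L_qq(3)=-12.
Local maxima occur where both diagonal entries negative: (-4, 3), (-1, 3). Count: 2.

2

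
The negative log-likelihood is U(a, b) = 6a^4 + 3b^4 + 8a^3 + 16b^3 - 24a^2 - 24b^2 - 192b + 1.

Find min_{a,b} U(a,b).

-367

U(a,b) separates as P(a) + Q(b) + 1, so its minimum is min P + min Q + 1.
P'(a) = 24a(a - 1)(a + 2) vanishes at a ∈ {-2, 0, 1}; Q'(b) = 12(b - 2)(b + 2)(b + 4) vanishes at b ∈ {-4, -2, 2}.
Local minima of P (where P''>0): P(-2)=-64, P(1)=-10. Local minima of Q: Q(-4)=128, Q(2)=-304.
So the global minimum of U is P(-2) + Q(2) + 1 = -64 − 304 + 1 = -367, attained at (-2, 2).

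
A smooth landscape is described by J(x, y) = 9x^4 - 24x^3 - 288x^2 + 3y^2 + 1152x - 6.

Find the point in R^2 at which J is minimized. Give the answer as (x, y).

(-4, 0)

J(x,y) separates as P(x) + Q(y) − 6, so its minimum is min P + min Q − 6.
P'(x) = 36(x - 4)(x - 2)(x + 4) vanishes at x ∈ {-4, 2, 4}; Q'(y) = 6y vanishes at y ∈ {0}.
Local minima of P (where P''>0): P(-4)=-5376, P(4)=768. Local minima of Q: Q(0)=0.
So the global minimum of J is P(-4) + Q(0) − 6 = -5376 + 0 − 6 = -5382, attained at (-4, 0).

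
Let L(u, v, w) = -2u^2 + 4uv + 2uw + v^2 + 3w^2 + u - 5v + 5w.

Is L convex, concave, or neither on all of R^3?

neither

L is quadratic, so its Hessian is the constant matrix H = [[-4, 4, 2], [4, 2, 0], [2, 0, 6]].
Leading principal minors: -4, -24, -152.
Neither pattern holds ⇒ H is indefinite ⇒ neither convex nor concave.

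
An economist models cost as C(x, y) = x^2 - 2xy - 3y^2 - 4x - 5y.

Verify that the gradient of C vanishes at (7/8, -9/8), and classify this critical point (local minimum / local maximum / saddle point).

saddle point

∇C = (2x - 2y - 4, -2x - 6y - 5); substituting (7/8, -9/8) gives ∇C = (0, 0), so (7/8, -9/8) is indeed a critical point.
The Hessian of C is constant: H = [[2, -2], [-2, -6]].
det(H) = 2·(-6) − (-2)² = -16.
Since det(H) < 0, H is indefinite and the critical point is a saddle point.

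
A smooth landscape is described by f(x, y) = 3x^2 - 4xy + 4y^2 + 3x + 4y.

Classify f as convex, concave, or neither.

convex

f is quadratic, so its Hessian is the constant matrix H = [[6, -4], [-4, 8]].
det(H) = 32, tr(H) = 14.
det(H) > 0 and tr(H) > 0, so H is positive definite everywhere: convex.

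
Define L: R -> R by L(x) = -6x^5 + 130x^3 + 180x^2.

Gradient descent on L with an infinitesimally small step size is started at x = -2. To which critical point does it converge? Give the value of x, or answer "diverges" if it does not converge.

L'(x) = -30x(x - 4)(x + 1)(x + 3), so L'(-2) = 360.
Gradient descent moves in the -L' direction, i.e. x is decreasing.
The nearest critical point in that direction is x = -3, where L'' = 1260 > 0 (a local minimum). The iterate converges there.

-3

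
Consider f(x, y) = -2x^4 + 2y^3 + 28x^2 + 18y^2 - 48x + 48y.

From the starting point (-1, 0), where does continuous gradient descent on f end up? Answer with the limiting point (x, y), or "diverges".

(1, -2)

f is separable, so gradient descent decouples: x follows -∂f/∂x, y follows -∂f/∂y.
∂f/∂x = -8(x - 2)(x - 1)(x + 3); at x=-1 this is -96, so x increases.
∂f/∂y = 6(y + 2)(y + 4); at y=0 this is 48, so y decreases.
x converges to its nearest critical value 1 (a local min of the x-part); y converges to -2. The iterate converges to (1, -2).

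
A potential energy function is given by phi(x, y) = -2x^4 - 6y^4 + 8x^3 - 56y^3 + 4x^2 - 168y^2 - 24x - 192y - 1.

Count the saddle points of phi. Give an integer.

4

phi separates as a function of x plus a function of y, so ∇phi=0 decouples.
∂phi/∂x = -8(x - 3)(x - 1)(x + 1) = 0 at x ∈ {-1, 1, 3}; ∂phi/∂y = -24(y + 1)(y + 2)(y + 4) = 0 at y ∈ {-4, -2, -1}.
The Hessian is diagonal: diag(phi_xx, phi_yy). Second derivatives: phi_xx(-1)=-64, phi_xx(1)=32, phi_xx(3)=-64; phi_yy(-4)=-144, phi_yy(-2)=48, phi_yy(-1)=-72.
Saddle points occur where the two diagonal entries have opposite signs: (-1, -2), (1, -4), (1, -1), (3, -2). Count: 4.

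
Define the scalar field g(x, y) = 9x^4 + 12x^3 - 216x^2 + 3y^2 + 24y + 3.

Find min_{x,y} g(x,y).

-1965

g(x,y) separates as P(x) + Q(y) + 3, so its minimum is min P + min Q + 3.
P'(x) = 36x(x - 3)(x + 4) vanishes at x ∈ {-4, 0, 3}; Q'(y) = 6y + 24 vanishes at y ∈ {-4}.
Local minima of P (where P''>0): P(-4)=-1920, P(3)=-891. Local minima of Q: Q(-4)=-48.
So the global minimum of g is P(-4) + Q(-4) + 3 = -1920 − 48 + 3 = -1965, attained at (-4, -4).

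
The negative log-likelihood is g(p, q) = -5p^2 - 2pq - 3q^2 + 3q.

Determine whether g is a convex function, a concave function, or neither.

concave

g is quadratic, so its Hessian is the constant matrix H = [[-10, -2], [-2, -6]].
det(H) = 56, tr(H) = -16.
det(H) > 0 and tr(H) < 0, so H is negative definite everywhere: concave.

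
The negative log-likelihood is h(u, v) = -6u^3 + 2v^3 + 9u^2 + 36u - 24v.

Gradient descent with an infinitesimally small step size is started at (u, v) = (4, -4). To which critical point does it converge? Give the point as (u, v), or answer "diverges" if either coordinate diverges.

diverges

h is separable, so gradient descent decouples: u follows -∂h/∂u, v follows -∂h/∂v.
∂h/∂u = -18(u - 2)(u + 1); at u=4 this is -180, so u increases.
∂h/∂v = 6(v - 2)(v + 2); at v=-4 this is 72, so v decreases.
The u-coordinate has no critical point in that direction and runs off to infinity.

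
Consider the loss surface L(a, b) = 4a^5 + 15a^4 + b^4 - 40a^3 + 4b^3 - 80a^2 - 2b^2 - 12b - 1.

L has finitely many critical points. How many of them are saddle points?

L separates as a function of a plus a function of b, so ∇L=0 decouples.
∂L/∂a = 20a(a - 2)(a + 1)(a + 4) = 0 at a ∈ {-4, -1, 0, 2}; ∂L/∂b = 4(b - 1)(b + 1)(b + 3) = 0 at b ∈ {-3, -1, 1}.
The Hessian is diagonal: diag(L_aa, L_bb). Second derivatives: L_aa(-4)=-1440, L_aa(-1)=180, L_aa(0)=-160, L_aa(2)=720; L_bb(-3)=32, L_bb(-1)=-16, L_bb(1)=32.
Saddle points occur where the two diagonal entries have opposite signs: (-4, -3), (-4, 1), (-1, -1), (0, -3), (0, 1), (2, -1). Count: 6.

6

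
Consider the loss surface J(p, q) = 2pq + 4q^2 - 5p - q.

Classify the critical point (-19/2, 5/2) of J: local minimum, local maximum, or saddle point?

saddle point

The Hessian of J is constant: H = [[0, 2], [2, 8]].
det(H) = 0·8 − 2² = -4.
Since det(H) < 0, H is indefinite and the critical point is a saddle point.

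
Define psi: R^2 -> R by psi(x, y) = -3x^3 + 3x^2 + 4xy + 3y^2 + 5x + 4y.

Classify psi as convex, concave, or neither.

neither

The term -3x^3 is cubic, so the Hessian is not constant.
∂²psi/∂x² = -18x + 6, which takes both signs as x varies (negative for sufficiently large x). A diagonal entry of the Hessian changing sign means the Hessian is neither positive- nor negative-semidefinite on all of R^2.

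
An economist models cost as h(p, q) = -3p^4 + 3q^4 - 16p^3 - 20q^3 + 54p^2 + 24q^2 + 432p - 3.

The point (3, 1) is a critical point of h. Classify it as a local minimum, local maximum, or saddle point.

The mixed partial ∂²h/∂p∂q is 0, so the Hessian at any point is diag(h_pp, h_qq) = diag(12(-3p^2 - 8p + 9), 12(3q^2 - 10q + 4)).
At (3, 1): H = diag(-504, -36).
Both eigenvalues are negative, so H is negative definite: a local maximum.

local maximum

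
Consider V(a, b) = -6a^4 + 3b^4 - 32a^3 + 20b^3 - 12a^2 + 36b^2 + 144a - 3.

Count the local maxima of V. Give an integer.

V separates as a function of a plus a function of b, so ∇V=0 decouples.
∂V/∂a = -24(a - 1)(a + 2)(a + 3) = 0 at a ∈ {-3, -2, 1}; ∂V/∂b = 12b(b + 2)(b + 3) = 0 at b ∈ {-3, -2, 0}.
The Hessian is diagonal: diag(V_aa, V_bb). Second derivatives: V_aa(-3)=-96, V_aa(-2)=72, V_aa(1)=-288; V_bb(-3)=36, V_bb(-2)=-24, V_bb(0)=72.
Local maxima occur where both diagonal entries negative: (-3, -2), (1, -2). Count: 2.

2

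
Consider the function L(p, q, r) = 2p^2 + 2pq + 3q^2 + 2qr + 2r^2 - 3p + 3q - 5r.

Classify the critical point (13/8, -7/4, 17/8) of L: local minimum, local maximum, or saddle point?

local minimum

The Hessian is constant: H = [[4, 2, 0], [2, 6, 2], [0, 2, 4]].
Leading principal minors: Δ₁ = 4, Δ₂ = 20, Δ₃ = 64.
All leading minors are positive, so H is positive definite: a local minimum.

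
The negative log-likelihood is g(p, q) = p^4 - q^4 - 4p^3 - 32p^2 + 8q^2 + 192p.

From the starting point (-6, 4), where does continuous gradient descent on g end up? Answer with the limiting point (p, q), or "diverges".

diverges

g is separable, so gradient descent decouples: p follows -∂g/∂p, q follows -∂g/∂q.
∂g/∂p = 4(p - 4)(p - 3)(p + 4); at p=-6 this is -720, so p increases.
∂g/∂q = -4q(q - 2)(q + 2); at q=4 this is -192, so q increases.
The q-coordinate has no critical point in that direction and runs off to infinity.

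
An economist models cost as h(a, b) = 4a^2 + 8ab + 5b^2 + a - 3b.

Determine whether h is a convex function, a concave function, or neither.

convex

h is quadratic, so its Hessian is the constant matrix H = [[8, 8], [8, 10]].
det(H) = 16, tr(H) = 18.
det(H) > 0 and tr(H) > 0, so H is positive definite everywhere: convex.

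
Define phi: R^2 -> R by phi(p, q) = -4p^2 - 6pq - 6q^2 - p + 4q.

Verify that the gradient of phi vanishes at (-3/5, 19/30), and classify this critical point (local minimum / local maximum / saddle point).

∇phi = (-8p - 6q - 1, -6p - 12q + 4); substituting (-3/5, 19/30) gives ∇phi = (0, 0), so (-3/5, 19/30) is indeed a critical point.
The Hessian of phi is constant: H = [[-8, -6], [-6, -12]].
det(H) = (-8)·(-12) − (-6)² = 60.
det(H) > 0 and tr(H) = -20 < 0, so H is negative definite and the point is a local maximum.

local maximum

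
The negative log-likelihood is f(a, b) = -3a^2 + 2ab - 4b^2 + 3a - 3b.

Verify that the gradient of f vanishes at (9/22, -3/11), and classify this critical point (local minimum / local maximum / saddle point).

local maximum

∇f = (-6a + 2b + 3, 2a - 8b - 3); substituting (9/22, -3/11) gives ∇f = (0, 0), so (9/22, -3/11) is indeed a critical point.
The Hessian of f is constant: H = [[-6, 2], [2, -8]].
det(H) = (-6)·(-8) − 2² = 44.
det(H) > 0 and tr(H) = -14 < 0, so H is negative definite and the point is a local maximum.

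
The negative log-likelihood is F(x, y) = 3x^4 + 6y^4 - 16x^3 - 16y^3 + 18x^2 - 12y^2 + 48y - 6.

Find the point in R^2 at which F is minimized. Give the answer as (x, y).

(3, -1)

F(x,y) separates as P(x) + Q(y) − 6, so its minimum is min P + min Q − 6.
P'(x) = 12x(x - 3)(x - 1) vanishes at x ∈ {0, 1, 3}; Q'(y) = 24(y - 2)(y - 1)(y + 1) vanishes at y ∈ {-1, 1, 2}.
Local minima of P (where P''>0): P(0)=0, P(3)=-27. Local minima of Q: Q(-1)=-38, Q(2)=16.
So the global minimum of F is P(3) + Q(-1) − 6 = -27 − 38 − 6 = -71, attained at (3, -1).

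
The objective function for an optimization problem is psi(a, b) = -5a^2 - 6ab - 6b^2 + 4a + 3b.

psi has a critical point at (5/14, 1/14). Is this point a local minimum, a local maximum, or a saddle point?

The Hessian of psi is constant: H = [[-10, -6], [-6, -12]].
det(H) = (-10)·(-12) − (-6)² = 84.
det(H) > 0 and tr(H) = -22 < 0, so H is negative definite and the point is a local maximum.

local maximum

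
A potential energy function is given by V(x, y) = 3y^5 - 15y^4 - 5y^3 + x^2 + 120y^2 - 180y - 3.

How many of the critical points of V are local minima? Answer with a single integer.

2

V separates as a function of x plus a function of y, so ∇V=0 decouples.
∂V/∂x = 2x = 0 at x ∈ {0}; ∂V/∂y = 15(y - 3)(y - 2)(y - 1)(y + 2) = 0 at y ∈ {-2, 1, 2, 3}.
The Hessian is diagonal: diag(V_xx, V_yy). Second derivatives: V_xx(0)=2; V_yy(-2)=-900, V_yy(1)=90, V_yy(2)=-60, V_yy(3)=150.
Local minima occur where both diagonal entries positive: (0, 1), (0, 3). Count: 2.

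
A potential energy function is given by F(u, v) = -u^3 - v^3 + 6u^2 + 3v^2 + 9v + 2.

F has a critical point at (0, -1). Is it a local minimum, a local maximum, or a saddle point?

local minimum

The mixed partial ∂²F/∂u∂v is 0, so the Hessian at any point is diag(F_uu, F_vv) = diag(6(-u + 2), 6(-v + 1)).
At (0, -1): H = diag(12, 12).
Both eigenvalues are positive, so H is positive definite: a local minimum.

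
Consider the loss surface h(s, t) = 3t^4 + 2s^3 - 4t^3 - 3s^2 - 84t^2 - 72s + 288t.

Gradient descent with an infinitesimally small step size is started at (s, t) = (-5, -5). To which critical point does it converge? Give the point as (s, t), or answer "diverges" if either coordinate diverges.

h is separable, so gradient descent decouples: s follows -∂h/∂s, t follows -∂h/∂t.
∂h/∂s = 6(s - 4)(s + 3); at s=-5 this is 108, so s decreases.
∂h/∂t = 12(t - 3)(t - 2)(t + 4); at t=-5 this is -672, so t increases.
The s-coordinate has no critical point in that direction and runs off to infinity.

diverges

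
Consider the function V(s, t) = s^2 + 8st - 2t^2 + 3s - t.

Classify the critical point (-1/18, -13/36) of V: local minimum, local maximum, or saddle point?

saddle point

The Hessian of V is constant: H = [[2, 8], [8, -4]].
det(H) = 2·(-4) − 8² = -72.
Since det(H) < 0, H is indefinite and the critical point is a saddle point.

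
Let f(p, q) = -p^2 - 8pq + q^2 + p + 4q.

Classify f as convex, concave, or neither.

neither

f is quadratic, so its Hessian is the constant matrix H = [[-2, -8], [-8, 2]].
det(H) = -68, tr(H) = 0.
det(H) < 0, so H is indefinite: neither convex nor concave.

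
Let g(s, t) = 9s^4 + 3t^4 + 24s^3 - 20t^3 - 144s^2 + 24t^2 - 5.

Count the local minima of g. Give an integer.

g separates as a function of s plus a function of t, so ∇g=0 decouples.
∂g/∂s = 36s(s - 2)(s + 4) = 0 at s ∈ {-4, 0, 2}; ∂g/∂t = 12t(t - 4)(t - 1) = 0 at t ∈ {0, 1, 4}.
The Hessian is diagonal: diag(g_ss, g_tt). Second derivatives: g_ss(-4)=864, g_ss(0)=-288, g_ss(2)=432; g_tt(0)=48, g_tt(1)=-36, g_tt(4)=144.
Local minima occur where both diagonal entries positive: (-4, 0), (-4, 4), (2, 0), (2, 4). Count: 4.

4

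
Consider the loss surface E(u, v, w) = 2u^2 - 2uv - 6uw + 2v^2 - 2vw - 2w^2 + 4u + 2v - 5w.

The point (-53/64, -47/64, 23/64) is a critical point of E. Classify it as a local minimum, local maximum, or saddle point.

The Hessian is constant: H = [[4, -2, -6], [-2, 4, -2], [-6, -2, -4]].
Leading principal minors: Δ₁ = 4, Δ₂ = 12, Δ₃ = -256.
The minors fit neither the all-positive nor the alternating-sign pattern, so H is indefinite: a saddle point.

saddle point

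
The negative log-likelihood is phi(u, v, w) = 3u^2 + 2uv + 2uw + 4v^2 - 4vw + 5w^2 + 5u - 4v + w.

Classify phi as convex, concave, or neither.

convex

phi is quadratic, so its Hessian is the constant matrix H = [[6, 2, 2], [2, 8, -4], [2, -4, 10]].
Leading principal minors: 6, 44, 280.
All positive ⇒ H ≻ 0 ⇒ convex.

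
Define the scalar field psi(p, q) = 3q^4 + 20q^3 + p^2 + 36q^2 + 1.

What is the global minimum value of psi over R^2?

psi(p,q) separates as A(p) + B(q) + 1, so its minimum is min A + min B + 1.
A'(p) = 2p vanishes at p ∈ {0}; B'(q) = 12q(q + 2)(q + 3) vanishes at q ∈ {-3, -2, 0}.
Local minima of A (where A''>0): A(0)=0. Local minima of B: B(-3)=27, B(0)=0.
So the global minimum of psi is A(0) + B(0) + 1 = 0 + 0 + 1 = 1, attained at (0, 0).

1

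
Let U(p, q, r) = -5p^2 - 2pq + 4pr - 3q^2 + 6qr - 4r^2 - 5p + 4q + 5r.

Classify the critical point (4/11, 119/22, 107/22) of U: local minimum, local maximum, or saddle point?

The Hessian is constant: H = [[-10, -2, 4], [-2, -6, 6], [4, 6, -8]].
Leading principal minors: Δ₁ = -10, Δ₂ = 56, Δ₃ = -88.
The minors alternate sign starting negative (−, +, −), so H is negative definite: a local maximum.

local maximum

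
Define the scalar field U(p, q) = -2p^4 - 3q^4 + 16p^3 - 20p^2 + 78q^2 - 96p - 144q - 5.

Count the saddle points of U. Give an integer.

4

U separates as a function of p plus a function of q, so ∇U=0 decouples.
∂U/∂p = -8(p - 4)(p - 3)(p + 1) = 0 at p ∈ {-1, 3, 4}; ∂U/∂q = -12(q - 3)(q - 1)(q + 4) = 0 at q ∈ {-4, 1, 3}.
The Hessian is diagonal: diag(U_pp, U_qq). Second derivatives: U_pp(-1)=-160, U_pp(3)=32, U_pp(4)=-40; U_qq(-4)=-420, U_qq(1)=120, U_qq(3)=-168.
Saddle points occur where the two diagonal entries have opposite signs: (-1, 1), (3, -4), (3, 3), (4, 1). Count: 4.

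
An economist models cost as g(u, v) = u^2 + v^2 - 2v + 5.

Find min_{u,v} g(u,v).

g(u,v) separates as P(u) + Q(v) + 5, so its minimum is min P + min Q + 5.
P'(u) = 2u vanishes at u ∈ {0}; Q'(v) = 2v - 2 vanishes at v ∈ {1}.
Local minima of P (where P''>0): P(0)=0. Local minima of Q: Q(1)=-1.
So the global minimum of g is P(0) + Q(1) + 5 = 0 − 1 + 5 = 4, attained at (0, 1).

4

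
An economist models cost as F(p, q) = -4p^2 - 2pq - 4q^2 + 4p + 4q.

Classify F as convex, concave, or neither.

F is quadratic, so its Hessian is the constant matrix H = [[-8, -2], [-2, -8]].
det(H) = 60, tr(H) = -16.
det(H) > 0 and tr(H) < 0, so H is negative definite everywhere: concave.

concave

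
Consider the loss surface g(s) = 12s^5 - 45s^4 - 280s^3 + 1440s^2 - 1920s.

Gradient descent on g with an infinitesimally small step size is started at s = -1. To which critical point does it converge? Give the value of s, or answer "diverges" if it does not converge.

1

g'(s) = 60(s - 4)(s - 2)(s - 1)(s + 4), so g'(-1) = -5400.
Gradient descent moves in the -g' direction, i.e. s is increasing.
The nearest critical point in that direction is s = 1, where g'' = 900 > 0 (a local minimum). The iterate converges there.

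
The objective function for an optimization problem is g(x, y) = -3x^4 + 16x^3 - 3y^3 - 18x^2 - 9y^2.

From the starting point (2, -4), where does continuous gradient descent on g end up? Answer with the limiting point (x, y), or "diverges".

g is separable, so gradient descent decouples: x follows -∂g/∂x, y follows -∂g/∂y.
∂g/∂x = -12x(x - 3)(x - 1); at x=2 this is 24, so x decreases.
∂g/∂y = -9y(y + 2); at y=-4 this is -72, so y increases.
x converges to its nearest critical value 1 (a local min of the x-part); y converges to -2. The iterate converges to (1, -2).

(1, -2)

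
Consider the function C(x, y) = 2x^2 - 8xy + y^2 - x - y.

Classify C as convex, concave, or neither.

C is quadratic, so its Hessian is the constant matrix H = [[4, -8], [-8, 2]].
det(H) = -56, tr(H) = 6.
det(H) < 0, so H is indefinite: neither convex nor concave.

neither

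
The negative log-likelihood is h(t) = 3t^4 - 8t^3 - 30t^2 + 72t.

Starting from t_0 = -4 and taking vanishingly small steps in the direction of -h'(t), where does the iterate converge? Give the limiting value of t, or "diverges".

h'(t) = 12(t - 3)(t - 1)(t + 2), so h'(-4) = -840.
Gradient descent moves in the -h' direction, i.e. t is increasing.
The nearest critical point in that direction is t = -2, where h'' = 180 > 0 (a local minimum). The iterate converges there.

-2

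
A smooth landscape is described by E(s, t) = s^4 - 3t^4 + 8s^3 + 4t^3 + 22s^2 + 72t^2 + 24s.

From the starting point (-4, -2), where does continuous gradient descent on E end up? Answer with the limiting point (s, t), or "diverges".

(-3, 0)

E is separable, so gradient descent decouples: s follows -∂E/∂s, t follows -∂E/∂t.
∂E/∂s = 4(s + 1)(s + 2)(s + 3); at s=-4 this is -24, so s increases.
∂E/∂t = -12t(t - 4)(t + 3); at t=-2 this is -144, so t increases.
s converges to its nearest critical value -3 (a local min of the s-part); t converges to 0. The iterate converges to (-3, 0).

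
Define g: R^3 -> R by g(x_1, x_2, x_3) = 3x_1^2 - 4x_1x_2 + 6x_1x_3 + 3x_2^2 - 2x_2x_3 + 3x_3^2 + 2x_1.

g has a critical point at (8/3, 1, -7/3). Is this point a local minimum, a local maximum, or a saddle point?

saddle point

The Hessian is constant: H = [[6, -4, 6], [-4, 6, -2], [6, -2, 6]].
Leading principal minors: Δ₁ = 6, Δ₂ = 20, Δ₃ = -24.
The minors fit neither the all-positive nor the alternating-sign pattern, so H is indefinite: a saddle point.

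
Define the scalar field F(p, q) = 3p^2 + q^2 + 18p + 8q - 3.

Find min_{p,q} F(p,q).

-46

F(p,q) separates as A(p) + B(q) − 3, so its minimum is min A + min B − 3.
A'(p) = 6p + 18 vanishes at p ∈ {-3}; B'(q) = 2q + 8 vanishes at q ∈ {-4}.
Local minima of A (where A''>0): A(-3)=-27. Local minima of B: B(-4)=-16.
So the global minimum of F is A(-3) + B(-4) − 3 = -27 − 16 − 3 = -46, attained at (-3, -4).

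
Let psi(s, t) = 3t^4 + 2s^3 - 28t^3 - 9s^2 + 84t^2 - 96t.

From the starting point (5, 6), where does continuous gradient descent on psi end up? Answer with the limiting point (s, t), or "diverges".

psi is separable, so gradient descent decouples: s follows -∂psi/∂s, t follows -∂psi/∂t.
∂psi/∂s = 6s(s - 3); at s=5 this is 60, so s decreases.
∂psi/∂t = 12(t - 4)(t - 2)(t - 1); at t=6 this is 480, so t decreases.
s converges to its nearest critical value 3 (a local min of the s-part); t converges to 4. The iterate converges to (3, 4).

(3, 4)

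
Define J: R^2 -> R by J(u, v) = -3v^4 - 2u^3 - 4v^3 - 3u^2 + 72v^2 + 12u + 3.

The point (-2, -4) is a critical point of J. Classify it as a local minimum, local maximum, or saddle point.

The mixed partial ∂²J/∂u∂v is 0, so the Hessian at any point is diag(J_uu, J_vv) = diag(-6(2u + 1), 12(-3v^2 - 2v + 12)).
At (-2, -4): H = diag(18, -336).
The eigenvalues have opposite signs, so H is indefinite: a saddle point.

saddle point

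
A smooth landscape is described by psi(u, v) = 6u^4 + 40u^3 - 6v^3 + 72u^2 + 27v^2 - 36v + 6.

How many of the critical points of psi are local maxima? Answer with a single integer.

1

psi separates as a function of u plus a function of v, so ∇psi=0 decouples.
∂psi/∂u = 24u(u + 2)(u + 3) = 0 at u ∈ {-3, -2, 0}; ∂psi/∂v = -18(v - 2)(v - 1) = 0 at v ∈ {1, 2}.
The Hessian is diagonal: diag(psi_uu, psi_vv). Second derivatives: psi_uu(-3)=72, psi_uu(-2)=-48, psi_uu(0)=144; psi_vv(1)=18, psi_vv(2)=-18.
Local maxima occur where both diagonal entries negative: (-2, 2). Count: 1.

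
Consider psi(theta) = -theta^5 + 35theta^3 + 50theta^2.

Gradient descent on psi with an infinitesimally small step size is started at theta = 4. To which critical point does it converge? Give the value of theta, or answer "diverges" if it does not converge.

0

psi'(theta) = -5theta(theta - 5)(theta + 1)(theta + 4), so psi'(4) = 800.
Gradient descent moves in the -psi' direction, i.e. theta is decreasing.
The nearest critical point in that direction is theta = 0, where psi'' = 100 > 0 (a local minimum). The iterate converges there.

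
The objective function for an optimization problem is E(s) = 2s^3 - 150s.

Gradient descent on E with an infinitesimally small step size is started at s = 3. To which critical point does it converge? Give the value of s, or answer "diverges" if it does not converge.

5

E'(s) = 6(s - 5)(s + 5), so E'(3) = -96.
Gradient descent moves in the -E' direction, i.e. s is increasing.
The nearest critical point in that direction is s = 5, where E'' = 60 > 0 (a local minimum). The iterate converges there.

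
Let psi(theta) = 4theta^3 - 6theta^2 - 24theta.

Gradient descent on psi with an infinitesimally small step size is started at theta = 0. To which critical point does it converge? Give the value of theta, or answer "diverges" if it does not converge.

2

psi'(theta) = 12(theta - 2)(theta + 1), so psi'(0) = -24.
Gradient descent moves in the -psi' direction, i.e. theta is increasing.
The nearest critical point in that direction is theta = 2, where psi'' = 36 > 0 (a local minimum). The iterate converges there.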